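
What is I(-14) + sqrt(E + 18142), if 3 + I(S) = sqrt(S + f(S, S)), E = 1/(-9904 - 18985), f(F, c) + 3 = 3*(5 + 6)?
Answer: 1 + sqrt(15140847302693)/28889 ≈ 135.69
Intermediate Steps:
f(F, c) = 30 (f(F, c) = -3 + 3*(5 + 6) = -3 + 3*11 = -3 + 33 = 30)
E = -1/28889 (E = 1/(-28889) = -1/28889 ≈ -3.4615e-5)
I(S) = -3 + sqrt(30 + S) (I(S) = -3 + sqrt(S + 30) = -3 + sqrt(30 + S))
I(-14) + sqrt(E + 18142) = (-3 + sqrt(30 - 14)) + sqrt(-1/28889 + 18142) = (-3 + sqrt(16)) + sqrt(524104237/28889) = (-3 + 4) + sqrt(15140847302693)/28889 = 1 + sqrt(15140847302693)/28889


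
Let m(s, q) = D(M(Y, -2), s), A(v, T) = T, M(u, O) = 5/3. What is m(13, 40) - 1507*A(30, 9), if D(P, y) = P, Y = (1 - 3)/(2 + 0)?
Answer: -40684/3 ≈ -13561.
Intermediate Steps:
Y = -1 (Y = -2/2 = -2*1/2 = -1)
M(u, O) = 5/3 (M(u, O) = 5*(1/3) = 5/3)
m(s, q) = 5/3
m(13, 40) - 1507*A(30, 9) = 5/3 - 1507*9 = 5/3 - 13563 = -40684/3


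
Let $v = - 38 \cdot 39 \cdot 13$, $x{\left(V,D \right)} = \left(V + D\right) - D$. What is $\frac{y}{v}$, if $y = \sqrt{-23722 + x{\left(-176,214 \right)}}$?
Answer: $- \frac{i \sqrt{23898}}{19266} \approx - 0.008024 i$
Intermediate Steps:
$x{\left(V,D \right)} = V$ ($x{\left(V,D \right)} = \left(D + V\right) - D = V$)
$v = -19266$ ($v = - 1482 \cdot 13 = \left(-1\right) 19266 = -19266$)
$y = i \sqrt{23898}$ ($y = \sqrt{-23722 - 176} = \sqrt{-23898} = i \sqrt{23898} \approx 154.59 i$)
$\frac{y}{v} = \frac{i \sqrt{23898}}{-19266} = i \sqrt{23898} \left(- \frac{1}{19266}\right) = - \frac{i \sqrt{23898}}{19266}$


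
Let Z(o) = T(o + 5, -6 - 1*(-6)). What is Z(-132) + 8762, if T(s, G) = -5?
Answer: 8757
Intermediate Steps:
Z(o) = -5
Z(-132) + 8762 = -5 + 8762 = 8757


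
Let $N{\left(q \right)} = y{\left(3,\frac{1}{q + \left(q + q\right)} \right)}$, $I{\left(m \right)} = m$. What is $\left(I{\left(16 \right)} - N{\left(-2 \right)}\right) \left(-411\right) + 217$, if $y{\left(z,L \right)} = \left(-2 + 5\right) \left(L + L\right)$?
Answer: $-6770$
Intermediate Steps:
$y{\left(z,L \right)} = 6 L$ ($y{\left(z,L \right)} = 3 \cdot 2 L = 6 L$)
$N{\left(q \right)} = \frac{2}{q}$ ($N{\left(q \right)} = \frac{6}{q + \left(q + q\right)} = \frac{6}{q + 2 q} = \frac{6}{3 q} = 6 \frac{1}{3 q} = \frac{2}{q}$)
$\left(I{\left(16 \right)} - N{\left(-2 \right)}\right) \left(-411\right) + 217 = \left(16 - \frac{2}{-2}\right) \left(-411\right) + 217 = \left(16 - 2 \left(- \frac{1}{2}\right)\right) \left(-411\right) + 217 = \left(16 - -1\right) \left(-411\right) + 217 = \left(16 + 1\right) \left(-411\right) + 217 = 17 \left(-411\right) + 217 = -6987 + 217 = -6770$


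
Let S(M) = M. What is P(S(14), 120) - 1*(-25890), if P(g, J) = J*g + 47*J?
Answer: 33210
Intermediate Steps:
P(g, J) = 47*J + J*g
P(S(14), 120) - 1*(-25890) = 120*(47 + 14) - 1*(-25890) = 120*61 + 25890 = 7320 + 25890 = 33210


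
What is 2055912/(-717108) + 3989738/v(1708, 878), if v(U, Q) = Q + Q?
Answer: 119060952343/52468402 ≈ 2269.2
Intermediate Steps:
v(U, Q) = 2*Q
2055912/(-717108) + 3989738/v(1708, 878) = 2055912/(-717108) + 3989738/((2*878)) = 2055912*(-1/717108) + 3989738/1756 = -171326/59759 + 3989738*(1/1756) = -171326/59759 + 1994869/878 = 119060952343/52468402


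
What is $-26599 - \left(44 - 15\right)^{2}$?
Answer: $-27440$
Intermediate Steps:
$-26599 - \left(44 - 15\right)^{2} = -26599 - 29^{2} = -26599 - 841 = -27440$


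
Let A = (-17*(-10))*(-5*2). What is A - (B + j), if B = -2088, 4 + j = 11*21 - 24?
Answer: 185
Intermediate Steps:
j = 203 (j = -4 + (11*21 - 24) = -4 + (231 - 24) = -4 + 207 = 203)
A = -1700 (A = 170*(-10) = -1700)
A - (B + j) = -1700 - (-2088 + 203) = -1700 - 1*(-1885) = -1700 + 1885 = 185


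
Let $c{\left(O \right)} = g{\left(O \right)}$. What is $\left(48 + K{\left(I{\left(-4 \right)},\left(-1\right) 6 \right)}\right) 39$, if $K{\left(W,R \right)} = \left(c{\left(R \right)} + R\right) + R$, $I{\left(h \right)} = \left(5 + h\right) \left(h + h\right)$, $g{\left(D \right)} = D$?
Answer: $1170$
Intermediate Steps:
$c{\left(O \right)} = O$
$I{\left(h \right)} = 2 h \left(5 + h\right)$ ($I{\left(h \right)} = \left(5 + h\right) 2 h = 2 h \left(5 + h\right)$)
$K{\left(W,R \right)} = 3 R$ ($K{\left(W,R \right)} = \left(R + R\right) + R = 2 R + R = 3 R$)
$\left(48 + K{\left(I{\left(-4 \right)},\left(-1\right) 6 \right)}\right) 39 = \left(48 + 3 \left(\left(-1\right) 6\right)\right) 39 = \left(48 + 3 \left(-6\right)\right) 39 = \left(48 - 18\right) 39 = 30 \cdot 39 = 1170$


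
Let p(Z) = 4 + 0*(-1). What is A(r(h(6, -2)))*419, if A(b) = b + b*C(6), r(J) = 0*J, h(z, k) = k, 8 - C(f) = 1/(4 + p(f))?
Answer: 0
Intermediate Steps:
p(Z) = 4 (p(Z) = 4 + 0 = 4)
C(f) = 63/8 (C(f) = 8 - 1/(4 + 4) = 8 - 1/8 = 8 - 1*⅛ = 8 - ⅛ = 63/8)
r(J) = 0
A(b) = 71*b/8 (A(b) = b + b*(63/8) = b + 63*b/8 = 71*b/8)
A(r(h(6, -2)))*419 = ((71/8)*0)*419 = 0*419 = 0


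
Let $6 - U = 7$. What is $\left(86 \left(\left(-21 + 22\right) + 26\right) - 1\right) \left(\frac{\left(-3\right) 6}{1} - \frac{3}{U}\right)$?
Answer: $-34815$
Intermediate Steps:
$U = -1$ ($U = 6 - 7 = -1$)
$\left(86 \left(\left(-21 + 22\right) + 26\right) - 1\right) \left(\frac{\left(-3\right) 6}{1} - \frac{3}{U}\right) = \left(86 \left(\left(-21 + 22\right) + 26\right) - 1\right) \left(\frac{\left(-3\right) 6}{1} - \frac{3}{-1}\right) = \left(86 \left(1 + 26\right) - 1\right) \left(\left(-18\right) 1 - -3\right) = \left(86 \cdot 27 - 1\right) \left(-18 + 3\right) = \left(2322 - 1\right) \left(-15\right) = 2321 \left(-15\right) = -34815$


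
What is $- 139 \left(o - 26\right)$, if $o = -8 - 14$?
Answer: $6672$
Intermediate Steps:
$o = -22$ ($o = -8 - 14 = -22$)
$- 139 \left(o - 26\right) = - 139 \left(-22 - 26\right) = \left(-139\right) \left(-48\right) = 6672$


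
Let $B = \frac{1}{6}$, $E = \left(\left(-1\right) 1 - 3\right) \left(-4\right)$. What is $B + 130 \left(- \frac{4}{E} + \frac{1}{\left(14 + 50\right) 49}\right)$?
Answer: $- \frac{151901}{4704} \approx -32.292$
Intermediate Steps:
$E = 16$ ($E = \left(-1 - 3\right) \left(-4\right) = \left(-4\right) \left(-4\right) = 16$)
$B = \frac{1}{6} \approx 0.16667$
$B + 130 \left(- \frac{4}{E} + \frac{1}{\left(14 + 50\right) 49}\right) = \frac{1}{6} + 130 \left(- \frac{4}{16} + \frac{1}{\left(14 + 50\right) 49}\right) = \frac{1}{6} + 130 \left(\left(-4\right) \frac{1}{16} + \frac{1}{64} \cdot \frac{1}{49}\right) = \frac{1}{6} + 130 \left(- \frac{1}{4} + \frac{1}{64} \cdot \frac{1}{49}\right) = \frac{1}{6} + 130 \left(- \frac{1}{4} + \frac{1}{3136}\right) = \frac{1}{6} + 130 \left(- \frac{783}{3136}\right) = \frac{1}{6} - \frac{50895}{1568} = - \frac{151901}{4704}$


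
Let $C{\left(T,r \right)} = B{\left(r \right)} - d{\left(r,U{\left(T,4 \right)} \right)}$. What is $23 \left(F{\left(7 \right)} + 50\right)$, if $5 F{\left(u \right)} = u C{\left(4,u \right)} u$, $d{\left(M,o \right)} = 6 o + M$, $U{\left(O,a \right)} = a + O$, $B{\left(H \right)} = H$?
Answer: $- \frac{48346}{5} \approx -9669.2$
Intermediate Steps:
$U{\left(O,a \right)} = O + a$
$d{\left(M,o \right)} = M + 6 o$
$C{\left(T,r \right)} = -24 - 6 T$ ($C{\left(T,r \right)} = r - \left(r + 6 \left(T + 4\right)\right) = r - \left(r + 6 \left(4 + T\right)\right) = r - \left(r + \left(24 + 6 T\right)\right) = r - \left(24 + r + 6 T\right) = -24 - 6 T$)
$F{\left(u \right)} = - \frac{48 u^{2}}{5}$ ($F{\left(u \right)} = \frac{u \left(-24 - 24\right) u}{5} = \frac{u \left(-48\right) u}{5} = \frac{- 48 u u}{5} = \frac{\left(-48\right) u^{2}}{5} = - \frac{48 u^{2}}{5}$)
$23 \left(F{\left(7 \right)} + 50\right) = 23 \left(- \frac{48 \cdot 7^{2}}{5} + 50\right) = 23 \left(\left(- \frac{48}{5}\right) 49 + 50\right) = 23 \left(- \frac{2352}{5} + 50\right) = 23 \left(- \frac{2102}{5}\right) = - \frac{48346}{5}$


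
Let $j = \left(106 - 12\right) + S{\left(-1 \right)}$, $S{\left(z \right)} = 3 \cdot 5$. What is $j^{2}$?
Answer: $11881$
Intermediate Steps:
$S{\left(z \right)} = 15$
$j = 109$ ($j = \left(106 - 12\right) + 15 = 94 + 15 = 109$)
$j^{2} = 109^{2} = 11881$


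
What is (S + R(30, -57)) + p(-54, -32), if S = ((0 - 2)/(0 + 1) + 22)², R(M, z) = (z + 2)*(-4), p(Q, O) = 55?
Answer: 675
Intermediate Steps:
R(M, z) = -8 - 4*z (R(M, z) = (2 + z)*(-4) = -8 - 4*z)
S = 400 (S = (-2/1 + 22)² = (1*(-2) + 22)² = (-2 + 22)² = 20² = 400)
(S + R(30, -57)) + p(-54, -32) = (400 + (-8 - 4*(-57))) + 55 = (400 + (-8 + 228)) + 55 = (400 + 220) + 55 = 620 + 55 = 675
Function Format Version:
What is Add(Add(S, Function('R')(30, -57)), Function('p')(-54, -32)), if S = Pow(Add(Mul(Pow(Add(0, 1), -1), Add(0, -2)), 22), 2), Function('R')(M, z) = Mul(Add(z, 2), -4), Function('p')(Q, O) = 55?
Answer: 675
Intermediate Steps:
Function('R')(M, z) = Add(-8, Mul(-4, z)) (Function('R')(M, z) = Mul(Add(2, z), -4) = Add(-8, Mul(-4, z)))
S = 400 (S = Pow(Add(Mul(Pow(1, -1), -2), 22), 2) = Pow(Add(Mul(1, -2), 22), 2) = Pow(Add(-2, 22), 2) = Pow(20, 2) = 400)
Add(Add(S, Function('R')(30, -57)), Function('p')(-54, -32)) = Add(Add(400, Add(-8, Mul(-4, -57))), 55) = Add(Add(400, Add(-8, 228)), 55) = Add(Add(400, 220), 55) = Add(620, 55) = 675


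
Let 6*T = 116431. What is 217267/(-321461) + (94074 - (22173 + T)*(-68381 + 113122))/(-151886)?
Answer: 26974474467961/2202650772 ≈ 12246.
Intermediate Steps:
T = 116431/6 (T = (⅙)*116431 = 116431/6 ≈ 19405.)
217267/(-321461) + (94074 - (22173 + T)*(-68381 + 113122))/(-151886) = 217267/(-321461) + (94074 - (22173 + 116431/6)*(-68381 + 113122))/(-151886) = 217267*(-1/321461) + (94074 - 249469*44741/6)*(-1/151886) = -217267/321461 + (94074 - 1*11161492529/6)*(-1/151886) = -217267/321461 + (94074 - 11161492529/6)*(-1/151886) = -217267/321461 - 11160928085/6*(-1/151886) = -217267/321461 + 11160928085/911316 = 26974474467961/2202650772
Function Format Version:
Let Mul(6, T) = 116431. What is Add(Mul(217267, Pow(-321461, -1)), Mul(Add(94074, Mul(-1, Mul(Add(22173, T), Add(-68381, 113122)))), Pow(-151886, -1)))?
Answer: Rational(26974474467961, 2202650772) ≈ 12246.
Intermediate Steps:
T = Rational(116431, 6) (T = Mul(Rational(1, 6), 116431) = Rational(116431, 6) ≈ 19405.)
Add(Mul(217267, Pow(-321461, -1)), Mul(Add(94074, Mul(-1, Mul(Add(22173, T), Add(-68381, 113122)))), Pow(-151886, -1))) = Add(Mul(217267, Pow(-321461, -1)), Mul(Add(94074, Mul(-1, Mul(Add(22173, Rational(116431, 6)), Add(-68381, 113122)))), Pow(-151886, -1))) = Add(Mul(217267, Rational(-1, 321461)), Mul(Add(94074, Mul(-1, Mul(Rational(249469, 6), 44741))), Rational(-1, 151886))) = Add(Rational(-217267, 321461), Mul(Add(94074, Mul(-1, Rational(11161492529, 6))), Rational(-1, 151886))) = Add(Rational(-217267, 321461), Mul(Add(94074, Rational(-11161492529, 6)), Rational(-1, 151886))) = Add(Rational(-217267, 321461), Mul(Rational(-11160928085, 6), Rational(-1, 151886))) = Add(Rational(-217267, 321461), Rational(11160928085, 911316)) = Rational(26974474467961, 2202650772)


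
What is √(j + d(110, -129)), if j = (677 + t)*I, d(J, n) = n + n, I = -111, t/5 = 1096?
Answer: 3*I*√75965 ≈ 826.85*I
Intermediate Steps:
t = 5480 (t = 5*1096 = 5480)
d(J, n) = 2*n
j = -683427 (j = (677 + 5480)*(-111) = 6157*(-111) = -683427)
√(j + d(110, -129)) = √(-683427 + 2*(-129)) = √(-683427 - 258) = √(-683685) = 3*I*√75965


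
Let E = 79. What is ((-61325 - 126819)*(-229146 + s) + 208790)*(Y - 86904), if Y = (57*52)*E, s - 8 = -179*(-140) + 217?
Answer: 5647914186837048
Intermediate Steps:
s = 25285 (s = 8 + (-179*(-140) + 217) = 8 + (25060 + 217) = 8 + 25277 = 25285)
Y = 234156 (Y = (57*52)*79 = 2964*79 = 234156)
((-61325 - 126819)*(-229146 + s) + 208790)*(Y - 86904) = ((-61325 - 126819)*(-229146 + 25285) + 208790)*(234156 - 86904) = (-188144*(-203861) + 208790)*147252 = (38355223984 + 208790)*147252 = 38355432774*147252 = 5647914186837048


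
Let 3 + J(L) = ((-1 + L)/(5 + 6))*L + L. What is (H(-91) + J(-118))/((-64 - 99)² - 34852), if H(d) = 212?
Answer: -15043/91113 ≈ -0.16510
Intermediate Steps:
J(L) = -3 + L + L*(-1/11 + L/11) (J(L) = -3 + (((-1 + L)/(5 + 6))*L + L) = -3 + (((-1 + L)/11)*L + L) = -3 + (((-1 + L)*(1/11))*L + L) = -3 + ((-1/11 + L/11)*L + L) = -3 + (L*(-1/11 + L/11) + L) = -3 + (L + L*(-1/11 + L/11)) = -3 + L + L*(-1/11 + L/11))
(H(-91) + J(-118))/((-64 - 99)² - 34852) = (212 + (-3 + (1/11)*(-118)² + (10/11)*(-118)))/((-64 - 99)² - 34852) = (212 + (-3 + (1/11)*13924 - 1180/11))/((-163)² - 34852) = (212 + (-3 + 13924/11 - 1180/11))/(26569 - 34852) = (212 + 12711/11)/(-8283) = (15043/11)*(-1/8283) = -15043/91113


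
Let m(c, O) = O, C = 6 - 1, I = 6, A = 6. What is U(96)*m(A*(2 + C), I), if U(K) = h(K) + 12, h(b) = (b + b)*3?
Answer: 3528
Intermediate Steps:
h(b) = 6*b (h(b) = (2*b)*3 = 6*b)
C = 5
U(K) = 12 + 6*K (U(K) = 6*K + 12 = 12 + 6*K)
U(96)*m(A*(2 + C), I) = (12 + 6*96)*6 = (12 + 576)*6 = 588*6 = 3528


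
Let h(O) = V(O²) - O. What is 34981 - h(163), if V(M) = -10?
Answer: 35154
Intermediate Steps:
h(O) = -10 - O
34981 - h(163) = 34981 - (-10 - 1*163) = 34981 - (-10 - 163) = 34981 - 1*(-173) = 34981 + 173 = 35154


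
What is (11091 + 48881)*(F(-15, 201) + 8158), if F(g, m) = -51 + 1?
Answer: 486252976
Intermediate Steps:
F(g, m) = -50
(11091 + 48881)*(F(-15, 201) + 8158) = (11091 + 48881)*(-50 + 8158) = 59972*8108 = 486252976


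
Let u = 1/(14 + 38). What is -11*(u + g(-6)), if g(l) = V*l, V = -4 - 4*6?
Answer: -96107/52 ≈ -1848.2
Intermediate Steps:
u = 1/52 ≈ 0.019231
V = -28 (V = -4 - 24 = -28)
g(l) = -28*l
-11*(u + g(-6)) = -11*(1/52 - 28*(-6)) = -11*(1/52 + 168) = -11*8737/52 = -96107/52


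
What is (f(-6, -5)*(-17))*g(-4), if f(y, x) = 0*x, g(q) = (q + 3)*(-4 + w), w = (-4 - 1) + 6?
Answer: 0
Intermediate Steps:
w = 1 (w = -5 + 6 = 1)
g(q) = -9 - 3*q (g(q) = (q + 3)*(-4 + 1) = (3 + q)*(-3) = -9 - 3*q)
f(y, x) = 0
(f(-6, -5)*(-17))*g(-4) = (0*(-17))*(-9 - 3*(-4)) = 0*(-9 + 12) = 0*3 = 0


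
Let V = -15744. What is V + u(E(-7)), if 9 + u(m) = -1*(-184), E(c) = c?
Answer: -15569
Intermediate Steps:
u(m) = 175 (u(m) = -9 - 1*(-184) = -9 + 184 = 175)
V + u(E(-7)) = -15744 + 175 = -15569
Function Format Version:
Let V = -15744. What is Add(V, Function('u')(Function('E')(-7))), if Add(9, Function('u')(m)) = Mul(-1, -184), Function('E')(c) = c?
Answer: -15569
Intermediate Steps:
Function('u')(m) = 175 (Function('u')(m) = Add(-9, Mul(-1, -184)) = Add(-9, 184) = 175)
Add(V, Function('u')(Function('E')(-7))) = Add(-15744, 175) = -15569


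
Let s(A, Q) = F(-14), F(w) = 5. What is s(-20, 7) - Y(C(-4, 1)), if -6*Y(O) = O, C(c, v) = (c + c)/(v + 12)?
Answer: 191/39 ≈ 4.8974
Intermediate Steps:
s(A, Q) = 5
C(c, v) = 2*c/(12 + v) (C(c, v) = (2*c)/(12 + v) = 2*c/(12 + v))
Y(O) = -O/6
s(-20, 7) - Y(C(-4, 1)) = 5 - (-1)*2*(-4)/(12 + 1)/6 = 5 - (-1)*2*(-4)/13/6 = 5 - (-1)*2*(-4)*(1/13)/6 = 5 - (-1)*(-8)/(6*13) = 5 - 1*4/39 = 5 - 4/39 = 191/39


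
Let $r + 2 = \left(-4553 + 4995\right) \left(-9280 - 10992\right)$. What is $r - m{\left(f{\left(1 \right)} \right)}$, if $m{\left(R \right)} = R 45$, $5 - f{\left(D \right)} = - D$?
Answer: $-8960496$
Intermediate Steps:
$f{\left(D \right)} = 5 + D$ ($f{\left(D \right)} = 5 - - D = 5 + D$)
$m{\left(R \right)} = 45 R$
$r = -8960226$ ($r = -2 + \left(-4553 + 4995\right) \left(-9280 - 10992\right) = -2 + 442 \left(-20272\right) = -2 - 8960224 = -8960226$)
$r - m{\left(f{\left(1 \right)} \right)} = -8960226 - 45 \left(5 + 1\right) = -8960226 - 45 \cdot 6 = -8960226 - 270 = -8960496$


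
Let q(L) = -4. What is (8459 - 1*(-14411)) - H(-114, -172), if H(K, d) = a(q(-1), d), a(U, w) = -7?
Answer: 22877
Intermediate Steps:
H(K, d) = -7
(8459 - 1*(-14411)) - H(-114, -172) = (8459 - 1*(-14411)) - 1*(-7) = (8459 + 14411) + 7 = 22870 + 7 = 22877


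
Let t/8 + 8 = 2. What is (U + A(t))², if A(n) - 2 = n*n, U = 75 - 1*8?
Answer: 5631129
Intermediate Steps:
t = -48 (t = -64 + 8*2 = -64 + 16 = -48)
U = 67 (U = 75 - 8 = 67)
A(n) = 2 + n² (A(n) = 2 + n*n = 2 + n²)
(U + A(t))² = (67 + (2 + (-48)²))² = (67 + (2 + 2304))² = (67 + 2306)² = 2373² = 5631129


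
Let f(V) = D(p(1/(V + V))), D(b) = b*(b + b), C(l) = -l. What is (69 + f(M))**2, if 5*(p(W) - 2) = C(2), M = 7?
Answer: 3433609/625 ≈ 5493.8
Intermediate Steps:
p(W) = 8/5 (p(W) = 2 + (-1*2)/5 = 2 + (1/5)*(-2) = 2 - 2/5 = 8/5)
D(b) = 2*b**2 (D(b) = b*(2*b) = 2*b**2)
f(V) = 128/25 (f(V) = 2*(8/5)**2 = 2*(64/25) = 128/25)
(69 + f(M))**2 = (69 + 128/25)**2 = (1853/25)**2 = 3433609/625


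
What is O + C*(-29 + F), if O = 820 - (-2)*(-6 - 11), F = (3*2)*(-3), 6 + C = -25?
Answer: 2243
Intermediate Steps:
C = -31 (C = -6 - 25 = -31)
F = -18 (F = 6*(-3) = -18)
O = 786 (O = 820 - (-2)*(-17) = 820 - 1*34 = 820 - 34 = 786)
O + C*(-29 + F) = 786 - 31*(-29 - 18) = 786 - 31*(-47) = 786 + 1457 = 2243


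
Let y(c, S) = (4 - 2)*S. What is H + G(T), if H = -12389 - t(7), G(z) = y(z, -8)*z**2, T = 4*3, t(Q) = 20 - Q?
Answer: -14706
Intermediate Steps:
y(c, S) = 2*S
T = 12
G(z) = -16*z**2 (G(z) = (2*(-8))*z**2 = -16*z**2)
H = -12402 (H = -12389 - (20 - 1*7) = -12389 - (20 - 7) = -12389 - 1*13 = -12389 - 13 = -12402)
H + G(T) = -12402 - 16*12**2 = -12402 - 16*144 = -12402 - 2304 = -14706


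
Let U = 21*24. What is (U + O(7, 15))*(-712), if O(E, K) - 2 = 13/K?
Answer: -5413336/15 ≈ -3.6089e+5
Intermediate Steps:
O(E, K) = 2 + 13/K
U = 504
(U + O(7, 15))*(-712) = (504 + (2 + 13/15))*(-712) = (504 + 43/15)*(-712) = (7603/15)*(-712) = -5413336/15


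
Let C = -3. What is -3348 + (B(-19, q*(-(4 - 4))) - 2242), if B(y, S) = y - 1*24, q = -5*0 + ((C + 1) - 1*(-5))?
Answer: -5633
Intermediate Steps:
q = 3 (q = -5*0 + ((-3 + 1) - 1*(-5)) = 0 + (-2 + 5) = 0 + 3 = 3)
B(y, S) = -24 + y (B(y, S) = y - 24 = -24 + y)
-3348 + (B(-19, q*(-(4 - 4))) - 2242) = -3348 + ((-24 - 19) - 2242) = -3348 + (-43 - 2242) = -3348 - 2285 = -5633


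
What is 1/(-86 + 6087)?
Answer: 1/6001 ≈ 0.00016664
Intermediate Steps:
1/(-86 + 6087) = 1/6001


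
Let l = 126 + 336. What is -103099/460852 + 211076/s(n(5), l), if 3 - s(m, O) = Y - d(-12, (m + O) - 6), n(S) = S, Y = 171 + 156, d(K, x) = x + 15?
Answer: 12157390713/8756188 ≈ 1388.4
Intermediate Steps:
l = 462
d(K, x) = 15 + x
Y = 327
s(m, O) = -315 + O + m (s(m, O) = 3 - (327 - (15 + ((m + O) - 6))) = 3 - (327 - (15 + ((O + m) - 6))) = 3 - (327 - (15 + (-6 + O + m))) = 3 - (327 - (9 + O + m)) = 3 - (327 + (-9 - O - m)) = 3 - (318 - O - m) = 3 + (-318 + O + m) = -315 + O + m)
-103099/460852 + 211076/s(n(5), l) = -103099/460852 + 211076/(-315 + 462 + 5) = -103099*1/460852 + 211076/152 = -103099/460852 + 211076*(1/152) = -103099/460852 + 52769/38 = 12157390713/8756188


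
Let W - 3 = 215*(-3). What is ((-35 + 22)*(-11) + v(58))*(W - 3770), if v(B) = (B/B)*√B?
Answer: -630916 - 4412*√58 ≈ -6.6452e+5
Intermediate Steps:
v(B) = √B (v(B) = 1*√B = √B)
W = -642 (W = 3 + 215*(-3) = 3 - 645 = -642)
((-35 + 22)*(-11) + v(58))*(W - 3770) = ((-35 + 22)*(-11) + √58)*(-642 - 3770) = (-13*(-11) + √58)*(-4412) = (143 + √58)*(-4412) = -630916 - 4412*√58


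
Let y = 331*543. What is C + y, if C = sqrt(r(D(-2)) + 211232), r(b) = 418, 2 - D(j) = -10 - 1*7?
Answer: 179733 + 5*sqrt(8466) ≈ 1.8019e+5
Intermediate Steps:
D(j) = 19 (D(j) = 2 - (-10 - 1*7) = 2 - (-10 - 7) = 2 - 1*(-17) = 2 + 17 = 19)
y = 179733
C = 5*sqrt(8466) (C = sqrt(418 + 211232) = sqrt(211650) = 5*sqrt(8466) ≈ 460.05)
C + y = 5*sqrt(8466) + 179733 = 179733 + 5*sqrt(8466)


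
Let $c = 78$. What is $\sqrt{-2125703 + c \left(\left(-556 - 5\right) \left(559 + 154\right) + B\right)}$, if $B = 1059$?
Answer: $i \sqrt{33242555} \approx 5765.6 i$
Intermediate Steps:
$\sqrt{-2125703 + c \left(\left(-556 - 5\right) \left(559 + 154\right) + B\right)} = \sqrt{-2125703 + 78 \left(\left(-556 - 5\right) \left(559 + 154\right) + 1059\right)} = \sqrt{-2125703 + 78 \left(\left(-561\right) 713 + 1059\right)} = \sqrt{-2125703 + 78 \left(-399993 + 1059\right)} = \sqrt{-2125703 + 78 \left(-398934\right)} = \sqrt{-2125703 - 31116852} = \sqrt{-33242555} = i \sqrt{33242555}$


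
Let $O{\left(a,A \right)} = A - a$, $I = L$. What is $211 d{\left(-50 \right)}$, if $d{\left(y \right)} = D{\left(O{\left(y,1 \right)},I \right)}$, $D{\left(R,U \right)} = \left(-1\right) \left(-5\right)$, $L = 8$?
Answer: $1055$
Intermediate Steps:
$I = 8$
$D{\left(R,U \right)} = 5$
$d{\left(y \right)} = 5$
$211 d{\left(-50 \right)} = 211 \cdot 5 = 1055$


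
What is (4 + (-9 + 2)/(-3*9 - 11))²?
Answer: 25281/1444 ≈ 17.508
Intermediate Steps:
(4 + (-9 + 2)/(-3*9 - 11))² = (4 - 7/(-27 - 11))² = (4 - 7/(-38))² = (4 - 7*(-1/38))² = (4 + 7/38)² = (159/38)² = 25281/1444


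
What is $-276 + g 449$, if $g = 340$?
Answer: $152384$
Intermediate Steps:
$-276 + g 449 = -276 + 340 \cdot 449 = -276 + 152660 = 152384$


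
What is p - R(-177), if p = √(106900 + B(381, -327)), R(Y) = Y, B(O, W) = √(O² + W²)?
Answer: 177 + √(106900 + 3*√28010) ≈ 504.72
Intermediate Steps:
p = √(106900 + 3*√28010) (p = √(106900 + √(381² + (-327)²)) = √(106900 + √(145161 + 106929)) = √(106900 + √252090) = √(106900 + 3*√28010) ≈ 327.72)
p - R(-177) = √(106900 + 3*√28010) - 1*(-177) = √(106900 + 3*√28010) + 177 = 177 + √(106900 + 3*√28010)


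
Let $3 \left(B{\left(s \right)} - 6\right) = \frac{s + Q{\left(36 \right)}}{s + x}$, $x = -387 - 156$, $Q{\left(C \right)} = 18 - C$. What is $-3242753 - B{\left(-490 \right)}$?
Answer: $- \frac{10049310649}{3099} \approx -3.2428 \cdot 10^{6}$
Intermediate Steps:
$x = -543$ ($x = -387 - 156 = -543$)
$B{\left(s \right)} = 6 + \frac{-18 + s}{3 \left(-543 + s\right)}$ ($B{\left(s \right)} = 6 + \frac{\left(s + \left(18 - 36\right)\right) \frac{1}{s - 543}}{3} = 6 + \frac{\left(s + \left(18 - 36\right)\right) \frac{1}{-543 + s}}{3} = 6 + \frac{\left(s - 18\right) \frac{1}{-543 + s}}{3} = 6 + \frac{\left(-18 + s\right) \frac{1}{-543 + s}}{3} = 6 + \frac{\frac{1}{-543 + s} \left(-18 + s\right)}{3} = 6 + \frac{-18 + s}{3 \left(-543 + s\right)}$)
$-3242753 - B{\left(-490 \right)} = -3242753 - \frac{-9792 + 19 \left(-490\right)}{3 \left(-543 - 490\right)} = -3242753 - \frac{-9792 - 9310}{3 \left(-1033\right)} = -3242753 - \frac{1}{3} \left(- \frac{1}{1033}\right) \left(-19102\right) = -3242753 - \frac{19102}{3099} = - \frac{10049310649}{3099}$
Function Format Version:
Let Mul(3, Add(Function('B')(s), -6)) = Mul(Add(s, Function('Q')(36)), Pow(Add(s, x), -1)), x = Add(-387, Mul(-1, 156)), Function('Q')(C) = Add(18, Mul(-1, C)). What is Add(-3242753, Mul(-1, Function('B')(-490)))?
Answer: Rational(-10049310649, 3099) ≈ -3.2428e+6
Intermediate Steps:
x = -543 (x = Add(-387, -156) = -543)
Function('B')(s) = Add(6, Mul(Rational(1, 3), Pow(Add(-543, s), -1), Add(-18, s))) (Function('B')(s) = Add(6, Mul(Rational(1, 3), Mul(Add(s, Add(18, Mul(-1, 36))), Pow(Add(s, -543), -1)))) = Add(6, Mul(Rational(1, 3), Mul(Add(s, Add(18, -36)), Pow(Add(-543, s), -1)))) = Add(6, Mul(Rational(1, 3), Mul(Add(s, -18), Pow(Add(-543, s), -1)))) = Add(6, Mul(Rational(1, 3), Mul(Add(-18, s), Pow(Add(-543, s), -1)))) = Add(6, Mul(Rational(1, 3), Mul(Pow(Add(-543, s), -1), Add(-18, s)))) = Add(6, Mul(Rational(1, 3), Pow(Add(-543, s), -1), Add(-18, s))))
Add(-3242753, Mul(-1, Function('B')(-490))) = Add(-3242753, Mul(-1, Mul(Rational(1, 3), Pow(Add(-543, -490), -1), Add(-9792, Mul(19, -490))))) = Add(-3242753, Mul(-1, Mul(Rational(1, 3), Pow(-1033, -1), Add(-9792, -9310)))) = Add(-3242753, Mul(-1, Mul(Rational(1, 3), Rational(-1, 1033), -19102))) = Add(-3242753, Mul(-1, Rational(19102, 3099))) = Add(-3242753, Rational(-19102, 3099)) = Rational(-10049310649, 3099)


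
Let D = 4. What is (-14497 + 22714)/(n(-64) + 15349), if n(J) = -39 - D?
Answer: 2739/5102 ≈ 0.53685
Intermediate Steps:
n(J) = -43 (n(J) = -39 - 1*4 = -39 - 4 = -43)
(-14497 + 22714)/(n(-64) + 15349) = (-14497 + 22714)/(-43 + 15349) = 8217/15306 = 8217*(1/15306) = 2739/5102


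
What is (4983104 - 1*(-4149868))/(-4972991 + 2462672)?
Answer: -3044324/836773 ≈ -3.6382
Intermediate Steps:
(4983104 - 1*(-4149868))/(-4972991 + 2462672) = (4983104 + 4149868)/(-2510319) = 9132972*(-1/2510319) = -3044324/836773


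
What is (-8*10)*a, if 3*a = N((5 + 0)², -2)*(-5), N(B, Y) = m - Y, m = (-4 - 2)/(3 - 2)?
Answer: -1600/3 ≈ -533.33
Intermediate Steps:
m = -6 (m = -6/1 = -6*1 = -6)
N(B, Y) = -6 - Y
a = 20/3 (a = ((-6 - 1*(-2))*(-5))/3 = ((-6 + 2)*(-5))/3 = (-4*(-5))/3 = (⅓)*20 = 20/3 ≈ 6.6667)
(-8*10)*a = -8*10*(20/3) = -80*20/3 = -1600/3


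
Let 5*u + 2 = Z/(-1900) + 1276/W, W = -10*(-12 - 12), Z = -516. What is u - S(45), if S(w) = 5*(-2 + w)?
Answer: -6107047/28500 ≈ -214.28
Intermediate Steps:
S(w) = -10 + 5*w
W = 240 (W = -10*(-24) = 240)
u = 20453/28500 (u = -⅖ + (-516/(-1900) + 1276/240)/5 = -⅖ + (-516*(-1/1900) + 1276*(1/240))/5 = -⅖ + (129/475 + 319/60)/5 = -⅖ + (⅕)*(31853/5700) = -⅖ + 31853/28500 = 20453/28500 ≈ 0.71765)
u - S(45) = 20453/28500 - (-10 + 5*45) = 20453/28500 - (-10 + 225) = 20453/28500 - 1*215 = 20453/28500 - 215 = -6107047/28500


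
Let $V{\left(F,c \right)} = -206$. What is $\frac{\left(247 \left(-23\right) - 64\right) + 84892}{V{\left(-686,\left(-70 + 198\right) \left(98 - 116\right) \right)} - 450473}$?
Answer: $- \frac{79147}{450679} \approx -0.17562$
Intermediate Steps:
$\frac{\left(247 \left(-23\right) - 64\right) + 84892}{V{\left(-686,\left(-70 + 198\right) \left(98 - 116\right) \right)} - 450473} = \frac{\left(247 \left(-23\right) - 64\right) + 84892}{-206 - 450473} = \frac{\left(-5681 - 64\right) + 84892}{-450679} = \left(-5745 + 84892\right) \left(- \frac{1}{450679}\right) = 79147 \left(- \frac{1}{450679}\right) = - \frac{79147}{450679}$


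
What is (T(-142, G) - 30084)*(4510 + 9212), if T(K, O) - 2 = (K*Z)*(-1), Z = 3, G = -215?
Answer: -406939632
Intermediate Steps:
T(K, O) = 2 - 3*K (T(K, O) = 2 + (K*3)*(-1) = 2 + (3*K)*(-1) = 2 - 3*K)
(T(-142, G) - 30084)*(4510 + 9212) = ((2 - 3*(-142)) - 30084)*(4510 + 9212) = ((2 + 426) - 30084)*13722 = (428 - 30084)*13722 = -29656*13722 = -406939632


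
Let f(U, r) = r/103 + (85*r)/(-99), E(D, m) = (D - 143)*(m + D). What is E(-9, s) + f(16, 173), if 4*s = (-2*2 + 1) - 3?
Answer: 14776924/10197 ≈ 1449.1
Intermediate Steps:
s = -3/2 (s = ((-2*2 + 1) - 3)/4 = ((-4 + 1) - 3)/4 = (-3 - 3)/4 = (1/4)*(-6) = -3/2 ≈ -1.5000)
E(D, m) = (-143 + D)*(D + m)
f(U, r) = -8656*r/10197 (f(U, r) = r*(1/103) + (85*r)*(-1/99) = r/103 - 85*r/99 = -8656*r/10197)
E(-9, s) + f(16, 173) = ((-9)**2 - 143*(-9) - 143*(-3/2) - 9*(-3/2)) - 8656/10197*173 = (81 + 1287 + 429/2 + 27/2) - 1497488/10197 = 1596 - 1497488/10197 = 14776924/10197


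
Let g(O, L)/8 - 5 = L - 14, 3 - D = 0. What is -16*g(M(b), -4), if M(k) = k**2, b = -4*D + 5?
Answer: 1664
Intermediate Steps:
D = 3 (D = 3 - 1*0 = 3 + 0 = 3)
b = -7 (b = -4*3 + 5 = -12 + 5 = -7)
g(O, L) = -72 + 8*L (g(O, L) = 40 + 8*(L - 14) = 40 + 8*(-14 + L) = 40 + (-112 + 8*L) = -72 + 8*L)
-16*g(M(b), -4) = -16*(-72 + 8*(-4)) = -16*(-72 - 32) = -16*(-104) = 1664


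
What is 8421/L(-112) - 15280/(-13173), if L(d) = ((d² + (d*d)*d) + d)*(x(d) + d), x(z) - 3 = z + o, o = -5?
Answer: 686969930959/592228150944 ≈ 1.1600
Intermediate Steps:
x(z) = -2 + z (x(z) = 3 + (z - 5) = 3 + (-5 + z) = -2 + z)
L(d) = (-2 + 2*d)*(d + d² + d³) (L(d) = ((d² + (d*d)*d) + d)*((-2 + d) + d) = ((d² + d²*d) + d)*(-2 + 2*d) = ((d² + d³) + d)*(-2 + 2*d) = (d + d² + d³)*(-2 + 2*d) = (-2 + 2*d)*(d + d² + d³))
8421/L(-112) - 15280/(-13173) = 8421/((2*(-112)*(-1 + (-112)³))) - 15280/(-13173) = 8421/((2*(-112)*(-1 - 1404928))) - 15280*(-1/13173) = 8421/((2*(-112)*(-1404929))) + 15280/13173 = 8421/314704096 + 15280/13173 = 8421*(1/314704096) + 15280/13173 = 1203/44957728 + 15280/13173 = 686969930959/592228150944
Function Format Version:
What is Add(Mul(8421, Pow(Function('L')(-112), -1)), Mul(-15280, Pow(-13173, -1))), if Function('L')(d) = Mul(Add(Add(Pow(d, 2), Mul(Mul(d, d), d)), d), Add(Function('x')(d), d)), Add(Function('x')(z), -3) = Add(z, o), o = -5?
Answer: Rational(686969930959, 592228150944) ≈ 1.1600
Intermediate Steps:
Function('x')(z) = Add(-2, z) (Function('x')(z) = Add(3, Add(z, -5)) = Add(3, Add(-5, z)) = Add(-2, z))
Function('L')(d) = Mul(Add(-2, Mul(2, d)), Add(d, Pow(d, 2), Pow(d, 3))) (Function('L')(d) = Mul(Add(Add(Pow(d, 2), Mul(Mul(d, d), d)), d), Add(Add(-2, d), d)) = Mul(Add(Add(Pow(d, 2), Mul(Pow(d, 2), d)), d), Add(-2, Mul(2, d))) = Mul(Add(Add(Pow(d, 2), Pow(d, 3)), d), Add(-2, Mul(2, d))) = Mul(Add(d, Pow(d, 2), Pow(d, 3)), Add(-2, Mul(2, d))) = Mul(Add(-2, Mul(2, d)), Add(d, Pow(d, 2), Pow(d, 3))))
Add(Mul(8421, Pow(Function('L')(-112), -1)), Mul(-15280, Pow(-13173, -1))) = Add(Mul(8421, Pow(Mul(2, -112, Add(-1, Pow(-112, 3))), -1)), Mul(-15280, Pow(-13173, -1))) = Add(Mul(8421, Pow(Mul(2, -112, Add(-1, -1404928)), -1)), Mul(-15280, Rational(-1, 13173))) = Add(Mul(8421, Pow(Mul(2, -112, -1404929), -1)), Rational(15280, 13173)) = Add(Mul(8421, Pow(314704096, -1)), Rational(15280, 13173)) = Add(Mul(8421, Rational(1, 314704096)), Rational(15280, 13173)) = Add(Rational(1203, 44957728), Rational(15280, 13173)) = Rational(686969930959, 592228150944)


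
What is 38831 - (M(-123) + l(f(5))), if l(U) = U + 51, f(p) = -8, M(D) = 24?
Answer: 38764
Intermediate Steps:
l(U) = 51 + U
38831 - (M(-123) + l(f(5))) = 38831 - (24 + (51 - 8)) = 38831 - (24 + 43) = 38831 - 1*67 = 38831 - 67 = 38764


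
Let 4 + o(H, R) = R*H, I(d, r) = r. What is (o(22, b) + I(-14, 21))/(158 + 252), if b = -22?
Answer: -467/410 ≈ -1.1390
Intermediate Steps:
o(H, R) = -4 + H*R (o(H, R) = -4 + R*H = -4 + H*R)
(o(22, b) + I(-14, 21))/(158 + 252) = ((-4 + 22*(-22)) + 21)/(158 + 252) = ((-4 - 484) + 21)/410 = (-488 + 21)*(1/410) = -467*1/410 = -467/410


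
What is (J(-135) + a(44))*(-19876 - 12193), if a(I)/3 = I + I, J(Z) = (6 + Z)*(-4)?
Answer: -25013820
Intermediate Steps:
J(Z) = -24 - 4*Z
a(I) = 6*I (a(I) = 3*(I + I) = 3*(2*I) = 6*I)
(J(-135) + a(44))*(-19876 - 12193) = ((-24 - 4*(-135)) + 6*44)*(-19876 - 12193) = ((-24 + 540) + 264)*(-32069) = (516 + 264)*(-32069) = 780*(-32069) = -25013820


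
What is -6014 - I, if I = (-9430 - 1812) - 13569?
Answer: 18797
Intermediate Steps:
I = -24811 (I = -11242 - 13569 = -24811)
-6014 - I = -6014 - 1*(-24811) = -6014 + 24811 = 18797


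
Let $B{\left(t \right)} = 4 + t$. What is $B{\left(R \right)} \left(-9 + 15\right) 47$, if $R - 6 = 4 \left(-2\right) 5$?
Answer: $-8460$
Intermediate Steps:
$R = -34$ ($R = 6 + 4 \left(-2\right) 5 = 6 - 40 = -34$)
$B{\left(R \right)} \left(-9 + 15\right) 47 = \left(4 - 34\right) \left(-9 + 15\right) 47 = \left(-30\right) 6 \cdot 47 = \left(-180\right) 47 = -8460$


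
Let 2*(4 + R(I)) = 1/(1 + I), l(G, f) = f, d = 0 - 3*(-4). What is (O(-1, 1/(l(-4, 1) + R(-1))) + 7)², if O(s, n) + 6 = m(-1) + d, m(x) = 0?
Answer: 169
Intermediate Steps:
d = 12 (d = 0 + 12 = 12)
R(I) = -4 + 1/(2*(1 + I))
O(s, n) = 6 (O(s, n) = -6 + (0 + 12) = -6 + 12 = 6)
(O(-1, 1/(l(-4, 1) + R(-1))) + 7)² = (6 + 7)² = 13² = 169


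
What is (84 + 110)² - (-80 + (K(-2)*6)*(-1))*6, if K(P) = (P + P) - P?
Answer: 38044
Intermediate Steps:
K(P) = P (K(P) = 2*P - P = P)
(84 + 110)² - (-80 + (K(-2)*6)*(-1))*6 = (84 + 110)² - (-80 - 2*6*(-1))*6 = 194² - (-80 - 12*(-1))*6 = 37636 - (-80 + 12)*6 = 37636 - (-68)*6 = 37636 - 1*(-408) = 37636 + 408 = 38044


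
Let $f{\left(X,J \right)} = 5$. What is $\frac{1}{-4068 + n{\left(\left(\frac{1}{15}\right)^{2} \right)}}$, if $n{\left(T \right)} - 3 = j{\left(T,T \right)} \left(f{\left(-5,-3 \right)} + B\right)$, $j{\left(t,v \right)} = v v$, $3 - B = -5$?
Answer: $- \frac{50625}{205790612} \approx -0.000246$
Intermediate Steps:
$B = 8$ ($B = 3 - -5 = 3 + 5 = 8$)
$j{\left(t,v \right)} = v^{2}$
$n{\left(T \right)} = 3 + 13 T^{2}$ ($n{\left(T \right)} = 3 + T^{2} \left(5 + 8\right) = 3 + T^{2} \cdot 13 = 3 + 13 T^{2}$)
$\frac{1}{-4068 + n{\left(\left(\frac{1}{15}\right)^{2} \right)}} = \frac{1}{-4068 + \left(3 + 13 \left(\left(\frac{1}{15}\right)^{2}\right)^{2}\right)} = \frac{1}{-4068 + \left(3 + \frac{13}{50625}\right)} = \frac{1}{-4068 + \frac{151888}{50625}} = \frac{1}{- \frac{205790612}{50625}} = - \frac{50625}{205790612}$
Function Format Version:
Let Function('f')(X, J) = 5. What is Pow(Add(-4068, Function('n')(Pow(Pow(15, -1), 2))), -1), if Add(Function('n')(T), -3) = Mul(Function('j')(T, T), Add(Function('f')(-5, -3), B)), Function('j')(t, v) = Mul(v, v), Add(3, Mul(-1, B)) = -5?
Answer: Rational(-50625, 205790612) ≈ -0.00024600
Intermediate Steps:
B = 8 (B = Add(3, Mul(-1, -5)) = Add(3, 5) = 8)
Function('j')(t, v) = Pow(v, 2)
Function('n')(T) = Add(3, Mul(13, Pow(T, 2))) (Function('n')(T) = Add(3, Mul(Pow(T, 2), Add(5, 8))) = Add(3, Mul(Pow(T, 2), 13)) = Add(3, Mul(13, Pow(T, 2))))
Pow(Add(-4068, Function('n')(Pow(Pow(15, -1), 2))), -1) = Pow(Add(-4068, Add(3, Mul(13, Pow(Pow(Pow(15, -1), 2), 2)))), -1) = Pow(Add(-4068, Add(3, Mul(13, Pow(Pow(Rational(1, 15), 2), 2)))), -1) = Pow(Add(-4068, Add(3, Mul(13, Pow(Rational(1, 225), 2)))), -1) = Pow(Add(-4068, Add(3, Mul(13, Rational(1, 50625)))), -1) = Pow(Add(-4068, Add(3, Rational(13, 50625))), -1) = Pow(Add(-4068, Rational(151888, 50625)), -1) = Pow(Rational(-205790612, 50625), -1) = Rational(-50625, 205790612)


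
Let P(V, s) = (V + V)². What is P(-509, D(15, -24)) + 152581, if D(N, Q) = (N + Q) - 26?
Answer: 1188905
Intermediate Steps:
D(N, Q) = -26 + N + Q
P(V, s) = 4*V² (P(V, s) = (2*V)² = 4*V²)
P(-509, D(15, -24)) + 152581 = 4*(-509)² + 152581 = 4*259081 + 152581 = 1036324 + 152581 = 1188905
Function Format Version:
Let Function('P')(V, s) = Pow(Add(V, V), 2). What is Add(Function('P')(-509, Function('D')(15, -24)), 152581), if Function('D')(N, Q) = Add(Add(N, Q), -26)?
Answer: 1188905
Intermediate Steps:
Function('D')(N, Q) = Add(-26, N, Q)
Function('P')(V, s) = Mul(4, Pow(V, 2)) (Function('P')(V, s) = Pow(Mul(2, V), 2) = Mul(4, Pow(V, 2)))
Add(Function('P')(-509, Function('D')(15, -24)), 152581) = Add(Mul(4, Pow(-509, 2)), 152581) = Add(Mul(4, 259081), 152581) = Add(1036324, 152581) = 1188905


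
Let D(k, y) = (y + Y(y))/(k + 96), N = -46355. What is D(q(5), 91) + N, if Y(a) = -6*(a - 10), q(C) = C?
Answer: -4682250/101 ≈ -46359.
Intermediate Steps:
Y(a) = 60 - 6*a (Y(a) = -6*(-10 + a) = 60 - 6*a)
D(k, y) = (60 - 5*y)/(96 + k) (D(k, y) = (y + (60 - 6*y))/(k + 96) = (60 - 5*y)/(96 + k))
D(q(5), 91) + N = 5*(12 - 1*91)/(96 + 5) - 46355 = 5*(12 - 91)/101 - 46355 = 5*(1/101)*(-79) - 46355 = -395/101 - 46355 = -4682250/101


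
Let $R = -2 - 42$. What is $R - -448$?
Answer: $404$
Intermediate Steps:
$R = -44$ ($R = -2 - 42 = -44$)
$R - -448 = -44 - -448 = -44 + 448 = 404$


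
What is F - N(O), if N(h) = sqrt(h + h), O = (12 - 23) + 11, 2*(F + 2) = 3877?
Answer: 3873/2 ≈ 1936.5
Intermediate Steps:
F = 3873/2 (F = -2 + (1/2)*3877 = -2 + 3877/2 = 3873/2 ≈ 1936.5)
O = 0 (O = -11 + 11 = 0)
N(h) = sqrt(2)*sqrt(h) (N(h) = sqrt(2*h) = sqrt(2)*sqrt(h))
F - N(O) = 3873/2 - sqrt(2)*sqrt(0) = 3873/2 - sqrt(2)*0 = 3873/2 - 1*0 = 3873/2 + 0 = 3873/2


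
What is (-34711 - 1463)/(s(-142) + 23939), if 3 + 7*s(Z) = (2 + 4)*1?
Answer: -126609/83788 ≈ -1.5111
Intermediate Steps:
s(Z) = 3/7 (s(Z) = -3/7 + ((2 + 4)*1)/7 = -3/7 + (6*1)/7 = -3/7 + (⅐)*6 = -3/7 + 6/7 = 3/7)
(-34711 - 1463)/(s(-142) + 23939) = (-34711 - 1463)/(3/7 + 23939) = -36174/167576/7 = -36174*7/167576 = -126609/83788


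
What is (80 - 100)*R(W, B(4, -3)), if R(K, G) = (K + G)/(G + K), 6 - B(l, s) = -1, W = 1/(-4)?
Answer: -20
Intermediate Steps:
W = -1/4 ≈ -0.25000
B(l, s) = 7 (B(l, s) = 6 - 1*(-1) = 6 + 1 = 7)
R(K, G) = 1 (R(K, G) = (G + K)/(G + K) = 1)
(80 - 100)*R(W, B(4, -3)) = (80 - 100)*1 = -20*1 = -20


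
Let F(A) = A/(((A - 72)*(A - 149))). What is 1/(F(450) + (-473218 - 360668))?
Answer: -6321/5270993381 ≈ -1.1992e-6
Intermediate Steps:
F(A) = A/((-149 + A)*(-72 + A)) (F(A) = A/(((-72 + A)*(-149 + A))) = A/(((-149 + A)*(-72 + A))) = A*(1/((-149 + A)*(-72 + A))) = A/((-149 + A)*(-72 + A)))
1/(F(450) + (-473218 - 360668)) = 1/(450/(10728 + 450² - 221*450) + (-473218 - 360668)) = 1/(450/(10728 + 202500 - 99450) - 833886) = 1/(450/113778 - 833886) = 1/(450*(1/113778) - 833886) = 1/(25/6321 - 833886) = 1/(-5270993381/6321) = -6321/5270993381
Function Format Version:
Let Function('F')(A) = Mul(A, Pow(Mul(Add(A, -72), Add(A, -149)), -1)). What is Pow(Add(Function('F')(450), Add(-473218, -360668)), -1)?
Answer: Rational(-6321, 5270993381) ≈ -1.1992e-6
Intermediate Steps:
Function('F')(A) = Mul(A, Pow(Add(-149, A), -1), Pow(Add(-72, A), -1)) (Function('F')(A) = Mul(A, Pow(Mul(Add(-72, A), Add(-149, A)), -1)) = Mul(A, Pow(Mul(Add(-149, A), Add(-72, A)), -1)) = Mul(A, Mul(Pow(Add(-149, A), -1), Pow(Add(-72, A), -1))) = Mul(A, Pow(Add(-149, A), -1), Pow(Add(-72, A), -1)))
Pow(Add(Function('F')(450), Add(-473218, -360668)), -1) = Pow(Add(Mul(450, Pow(Add(10728, Pow(450, 2), Mul(-221, 450)), -1)), Add(-473218, -360668)), -1) = Pow(Add(Mul(450, Pow(Add(10728, 202500, -99450), -1)), -833886), -1) = Pow(Add(Mul(450, Pow(113778, -1)), -833886), -1) = Pow(Add(Mul(450, Rational(1, 113778)), -833886), -1) = Pow(Add(Rational(25, 6321), -833886), -1) = Pow(Rational(-5270993381, 6321), -1) = Rational(-6321, 5270993381)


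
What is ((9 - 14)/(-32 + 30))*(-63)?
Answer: -315/2 ≈ -157.50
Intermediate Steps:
((9 - 14)/(-32 + 30))*(-63) = -5/(-2)*(-63) = -5*(-1/2)*(-63) = (5/2)*(-63) = -315/2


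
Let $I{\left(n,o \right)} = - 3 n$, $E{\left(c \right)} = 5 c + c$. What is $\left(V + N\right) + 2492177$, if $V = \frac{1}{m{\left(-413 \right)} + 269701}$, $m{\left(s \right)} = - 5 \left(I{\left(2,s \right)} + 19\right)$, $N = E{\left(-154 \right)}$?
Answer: $\frac{671731493909}{269636} \approx 2.4913 \cdot 10^{6}$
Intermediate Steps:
$E{\left(c \right)} = 6 c$
$N = -924$ ($N = 6 \left(-154\right) = -924$)
$m{\left(s \right)} = -65$ ($m{\left(s \right)} = - 5 \left(\left(-3\right) 2 + 19\right) = - 5 \left(-6 + 19\right) = \left(-5\right) 13 = -65$)
$V = \frac{1}{269636}$ ($V = \frac{1}{-65 + 269701} = \frac{1}{269636} \approx 3.7087 \cdot 10^{-6}$)
$\left(V + N\right) + 2492177 = \left(\frac{1}{269636} - 924\right) + 2492177 = - \frac{249143663}{269636} + 2492177 = \frac{671731493909}{269636}$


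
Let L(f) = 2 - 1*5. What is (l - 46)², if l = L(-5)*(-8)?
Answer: 484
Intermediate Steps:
L(f) = -3 (L(f) = 2 - 5 = -3)
l = 24 (l = -3*(-8) = 24)
(l - 46)² = (24 - 46)² = (-22)² = 484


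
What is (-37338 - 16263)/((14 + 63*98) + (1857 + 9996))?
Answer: -53601/18041 ≈ -2.9711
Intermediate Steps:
(-37338 - 16263)/((14 + 63*98) + (1857 + 9996)) = -53601/((14 + 6174) + 11853) = -53601/(6188 + 11853) = -53601/18041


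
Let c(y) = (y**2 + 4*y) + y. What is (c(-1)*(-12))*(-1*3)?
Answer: -144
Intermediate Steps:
c(y) = y**2 + 5*y
(c(-1)*(-12))*(-1*3) = (-(5 - 1)*(-12))*(-1*3) = (-1*4*(-12))*(-3) = -4*(-12)*(-3) = 48*(-3) = -144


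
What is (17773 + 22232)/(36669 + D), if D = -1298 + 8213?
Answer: 13335/14528 ≈ 0.91788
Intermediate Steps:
D = 6915
(17773 + 22232)/(36669 + D) = (17773 + 22232)/(36669 + 6915) = 40005/43584 = 40005*(1/43584) = 13335/14528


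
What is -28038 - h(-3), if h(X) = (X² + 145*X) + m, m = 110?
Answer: -27722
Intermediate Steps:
h(X) = 110 + X² + 145*X (h(X) = (X² + 145*X) + 110 = 110 + X² + 145*X)
-28038 - h(-3) = -28038 - (110 + (-3)² + 145*(-3)) = -28038 - (110 + 9 - 435) = -28038 - 1*(-316) = -28038 + 316 = -27722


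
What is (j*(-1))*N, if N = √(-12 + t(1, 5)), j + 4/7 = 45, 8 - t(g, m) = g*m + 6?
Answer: -311*I*√15/7 ≈ -172.07*I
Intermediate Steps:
t(g, m) = 2 - g*m (t(g, m) = 8 - (g*m + 6) = 8 - (6 + g*m) = 8 + (-6 - g*m) = 2 - g*m)
j = 311/7 (j = -4/7 + 45 = 311/7 ≈ 44.429)
N = I*√15 (N = √(-12 + (2 - 1*1*5)) = √(-12 + (2 - 5)) = √(-12 - 3) = √(-15) = I*√15 ≈ 3.873*I)
(j*(-1))*N = ((311/7)*(-1))*(I*√15) = -311*I*√15/7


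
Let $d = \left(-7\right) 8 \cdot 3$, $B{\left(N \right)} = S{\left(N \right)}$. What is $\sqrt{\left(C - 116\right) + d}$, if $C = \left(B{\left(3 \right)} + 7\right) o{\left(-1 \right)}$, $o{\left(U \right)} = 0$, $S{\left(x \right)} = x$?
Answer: $2 i \sqrt{71} \approx 16.852 i$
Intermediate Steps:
$B{\left(N \right)} = N$
$d = -168$ ($d = \left(-56\right) 3 = -168$)
$C = 0$ ($C = \left(3 + 7\right) 0 = 10 \cdot 0 = 0$)
$\sqrt{\left(C - 116\right) + d} = \sqrt{\left(0 - 116\right) - 168} = \sqrt{-116 - 168} = \sqrt{-284} = 2 i \sqrt{71}$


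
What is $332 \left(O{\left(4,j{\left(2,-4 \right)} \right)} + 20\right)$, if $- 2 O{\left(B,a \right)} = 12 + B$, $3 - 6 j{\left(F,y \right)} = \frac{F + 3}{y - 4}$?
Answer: $3984$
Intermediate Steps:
$j{\left(F,y \right)} = \frac{1}{2} - \frac{3 + F}{6 \left(-4 + y\right)}$ ($j{\left(F,y \right)} = \frac{1}{2} - \frac{\left(F + 3\right) \frac{1}{y - 4}}{6} = \frac{1}{2} - \frac{\left(3 + F\right) \frac{1}{-4 + y}}{6} = \frac{1}{2} - \frac{\frac{1}{-4 + y} \left(3 + F\right)}{6} = \frac{1}{2} - \frac{3 + F}{6 \left(-4 + y\right)}$)
$O{\left(B,a \right)} = -6 - \frac{B}{2}$ ($O{\left(B,a \right)} = - \frac{12 + B}{2} = -6 - \frac{B}{2}$)
$332 \left(O{\left(4,j{\left(2,-4 \right)} \right)} + 20\right) = 332 \left(\left(-6 - 2\right) + 20\right) = 332 \left(-8 + 20\right) = 332 \cdot 12 = 3984$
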